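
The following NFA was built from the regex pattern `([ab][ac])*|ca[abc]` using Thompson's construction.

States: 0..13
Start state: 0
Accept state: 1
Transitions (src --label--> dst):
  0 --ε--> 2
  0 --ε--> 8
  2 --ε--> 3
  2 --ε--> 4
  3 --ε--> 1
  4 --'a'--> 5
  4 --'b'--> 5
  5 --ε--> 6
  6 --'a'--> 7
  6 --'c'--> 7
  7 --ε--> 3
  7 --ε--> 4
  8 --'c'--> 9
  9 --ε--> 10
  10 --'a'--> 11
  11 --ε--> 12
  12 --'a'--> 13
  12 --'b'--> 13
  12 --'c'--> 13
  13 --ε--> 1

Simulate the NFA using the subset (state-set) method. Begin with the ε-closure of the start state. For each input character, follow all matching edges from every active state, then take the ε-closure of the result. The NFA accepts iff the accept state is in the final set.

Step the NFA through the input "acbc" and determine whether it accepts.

initial (ε-close {0}): {0,1,2,3,4,8}
'a' @ 1: {5,6}
'c' @ 2: {1,3,4,7}  ✓accept
'b' @ 3: {5,6}
'c' @ 4: {1,3,4,7}  ✓accept
end set {1,3,4,7} — state 1 in

Answer: ACCEPT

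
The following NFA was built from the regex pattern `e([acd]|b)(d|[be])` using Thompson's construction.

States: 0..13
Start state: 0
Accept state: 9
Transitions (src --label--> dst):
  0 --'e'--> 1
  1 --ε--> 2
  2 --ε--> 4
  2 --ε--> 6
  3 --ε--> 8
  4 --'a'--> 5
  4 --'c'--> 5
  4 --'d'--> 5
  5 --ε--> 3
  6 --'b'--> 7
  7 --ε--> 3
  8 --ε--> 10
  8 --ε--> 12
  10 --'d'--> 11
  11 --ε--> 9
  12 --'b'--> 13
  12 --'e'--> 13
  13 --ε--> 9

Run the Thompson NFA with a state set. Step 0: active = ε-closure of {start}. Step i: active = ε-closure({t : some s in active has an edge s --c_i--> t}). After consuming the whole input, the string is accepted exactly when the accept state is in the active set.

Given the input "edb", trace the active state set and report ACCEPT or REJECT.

Answer: ACCEPT

Steps:
start: ε-closure({0}) = {0}
'e' @ 1: {1,2,4,6}
'd' @ 2: {3,5,8,10,12}
'b' @ 3: {9,13}  ✓accept
after full input: {9,13}  (accept=9 in)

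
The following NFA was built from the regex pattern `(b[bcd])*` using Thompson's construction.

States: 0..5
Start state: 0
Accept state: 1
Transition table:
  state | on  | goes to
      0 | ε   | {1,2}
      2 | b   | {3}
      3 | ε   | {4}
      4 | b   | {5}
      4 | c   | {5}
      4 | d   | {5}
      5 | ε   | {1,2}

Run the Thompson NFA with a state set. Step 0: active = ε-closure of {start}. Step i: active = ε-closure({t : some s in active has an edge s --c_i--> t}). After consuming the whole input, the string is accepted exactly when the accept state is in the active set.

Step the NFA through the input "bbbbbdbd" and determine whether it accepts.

Answer: ACCEPT

Derivation:
start: ε-closure({0}) = {0,1,2}
'b' @ 1: {3,4}
'b' @ 2: {1,2,5}  (accept∈set)
'b' @ 3: {3,4}
'b' @ 4: {1,2,5}  (accept∈set)
'b' @ 5: {3,4}
'd' @ 6: {1,2,5}  (accept∈set)
'b' @ 7: {3,4}
'd' @ 8: {1,2,5}  (accept∈set)
after full input: {1,2,5}  (accept=1 in)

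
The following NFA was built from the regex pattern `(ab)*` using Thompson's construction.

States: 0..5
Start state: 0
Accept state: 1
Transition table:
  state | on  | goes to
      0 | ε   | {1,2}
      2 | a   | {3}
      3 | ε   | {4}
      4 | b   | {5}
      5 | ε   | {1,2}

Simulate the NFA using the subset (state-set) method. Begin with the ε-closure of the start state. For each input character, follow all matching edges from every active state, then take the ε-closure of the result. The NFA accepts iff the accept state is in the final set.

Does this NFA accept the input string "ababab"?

start: ε-closure({0}) = {0,1,2}
'a' @ 1: {3,4}
'b' @ 2: {1,2,5}  ✓accept
'a' @ 3: {3,4}
'b' @ 4: {1,2,5}  ✓accept
'a' @ 5: {3,4}
'b' @ 6: {1,2,5}  ✓accept
after full input: {1,2,5}  (accept=1 in)

Answer: ACCEPT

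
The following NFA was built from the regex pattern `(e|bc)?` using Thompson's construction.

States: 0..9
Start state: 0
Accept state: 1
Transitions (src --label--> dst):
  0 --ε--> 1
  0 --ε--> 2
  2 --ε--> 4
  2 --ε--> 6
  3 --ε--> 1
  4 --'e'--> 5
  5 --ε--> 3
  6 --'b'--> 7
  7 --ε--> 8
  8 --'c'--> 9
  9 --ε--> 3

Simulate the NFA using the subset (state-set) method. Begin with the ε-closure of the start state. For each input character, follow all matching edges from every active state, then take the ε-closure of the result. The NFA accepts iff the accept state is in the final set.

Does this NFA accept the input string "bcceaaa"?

initial (ε-close {0}): {0,1,2,4,6}
'b' @ 1: {7,8}
'c' @ 2: {1,3,9}  (accept∈set)
'c' @ 3: {}  — state set empty
rest 'eaaa' ignored (set empty)
end set {} — state 1 not in

Answer: REJECT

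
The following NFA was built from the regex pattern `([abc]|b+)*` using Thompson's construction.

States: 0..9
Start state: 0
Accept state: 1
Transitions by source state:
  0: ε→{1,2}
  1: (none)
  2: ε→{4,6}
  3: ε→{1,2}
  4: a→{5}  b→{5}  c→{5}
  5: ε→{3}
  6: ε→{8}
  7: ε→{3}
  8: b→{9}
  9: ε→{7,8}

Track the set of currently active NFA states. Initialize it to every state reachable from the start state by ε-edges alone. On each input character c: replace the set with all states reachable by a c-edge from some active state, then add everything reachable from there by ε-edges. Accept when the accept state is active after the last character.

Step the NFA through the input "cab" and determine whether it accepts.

Answer: ACCEPT

Trace:
S₀ = ε-closure({0}) = {0,1,2,4,6,8}
'c' @ 1: {1,2,3,4,5,6,8}  ✓accept
'a' @ 2: {1,2,3,4,5,6,8}  ✓accept
'b' @ 3: {1,2,3,4,5,6,7,8,9}  ✓accept
end set {1,2,3,4,5,6,7,8,9} — state 1 in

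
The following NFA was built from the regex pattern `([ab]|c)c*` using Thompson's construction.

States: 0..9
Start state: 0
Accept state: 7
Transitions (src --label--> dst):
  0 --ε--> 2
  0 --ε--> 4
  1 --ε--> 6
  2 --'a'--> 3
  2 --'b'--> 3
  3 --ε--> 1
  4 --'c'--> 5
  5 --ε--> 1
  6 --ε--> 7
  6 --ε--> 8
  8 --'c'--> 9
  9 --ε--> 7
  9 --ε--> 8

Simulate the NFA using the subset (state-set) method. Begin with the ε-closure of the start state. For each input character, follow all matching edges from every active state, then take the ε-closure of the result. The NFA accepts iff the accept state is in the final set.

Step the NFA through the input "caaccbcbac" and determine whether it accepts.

Answer: REJECT

Steps:
start: ε-closure({0}) = {0,2,4}
'c' @ 1: {1,5,6,7,8}  (accept∈set)
'a' @ 2: {}  — state set empty
rest 'accbcbac' ignored (set empty)
end set {} — state 7 not in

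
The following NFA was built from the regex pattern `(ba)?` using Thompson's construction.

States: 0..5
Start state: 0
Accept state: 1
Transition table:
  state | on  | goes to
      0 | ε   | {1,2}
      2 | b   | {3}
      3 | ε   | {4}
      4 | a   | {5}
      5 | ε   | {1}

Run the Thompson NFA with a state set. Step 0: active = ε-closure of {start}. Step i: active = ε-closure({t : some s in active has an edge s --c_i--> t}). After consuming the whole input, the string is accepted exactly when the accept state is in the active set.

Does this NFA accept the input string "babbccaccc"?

Answer: REJECT

Derivation:
S₀ = ε-closure({0}) = {0,1,2}
'b' @ 1: {3,4}
'a' @ 2: {1,5}  ✓accept
'b' @ 3: {}  — state set empty
rest 'bccaccc' ignored (set empty)
final: {}; accept 1 not in set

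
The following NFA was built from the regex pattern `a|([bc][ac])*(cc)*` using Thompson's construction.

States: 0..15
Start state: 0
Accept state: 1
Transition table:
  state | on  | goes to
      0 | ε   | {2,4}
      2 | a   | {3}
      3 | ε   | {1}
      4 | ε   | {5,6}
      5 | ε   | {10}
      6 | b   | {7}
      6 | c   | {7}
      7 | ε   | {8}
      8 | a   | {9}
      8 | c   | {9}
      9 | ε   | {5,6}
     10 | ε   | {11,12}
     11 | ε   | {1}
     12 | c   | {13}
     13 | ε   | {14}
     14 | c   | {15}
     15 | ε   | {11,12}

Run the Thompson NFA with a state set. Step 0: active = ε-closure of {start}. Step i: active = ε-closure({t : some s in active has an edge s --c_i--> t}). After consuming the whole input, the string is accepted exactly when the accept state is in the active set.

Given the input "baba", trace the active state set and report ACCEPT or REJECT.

Answer: ACCEPT

Trace:
initial (ε-close {0}): {0,1,2,4,5,6,10,11,12}
'b' @ 1: {7,8}
'a' @ 2: {1,5,6,9,10,11,12}  ✓accept
'b' @ 3: {7,8}
'a' @ 4: {1,5,6,9,10,11,12}  ✓accept
end set {1,5,6,9,10,11,12} — state 1 in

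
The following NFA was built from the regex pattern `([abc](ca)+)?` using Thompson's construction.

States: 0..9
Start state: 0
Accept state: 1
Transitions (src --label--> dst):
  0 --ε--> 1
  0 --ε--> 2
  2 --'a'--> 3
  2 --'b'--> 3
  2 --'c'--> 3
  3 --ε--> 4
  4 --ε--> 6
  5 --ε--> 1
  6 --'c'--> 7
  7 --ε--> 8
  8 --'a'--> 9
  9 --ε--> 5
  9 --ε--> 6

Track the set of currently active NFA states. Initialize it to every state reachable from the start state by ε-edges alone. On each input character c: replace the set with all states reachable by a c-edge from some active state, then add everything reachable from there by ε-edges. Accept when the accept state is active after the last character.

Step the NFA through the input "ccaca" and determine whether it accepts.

Answer: ACCEPT

Derivation:
initial (ε-close {0}): {0,1,2}
'c' @ 1: {3,4,6}
'c' @ 2: {7,8}
'a' @ 3: {1,5,6,9}  [accepting]
'c' @ 4: {7,8}
'a' @ 5: {1,5,6,9}  [accepting]
after full input: {1,5,6,9}  (accept=1 in)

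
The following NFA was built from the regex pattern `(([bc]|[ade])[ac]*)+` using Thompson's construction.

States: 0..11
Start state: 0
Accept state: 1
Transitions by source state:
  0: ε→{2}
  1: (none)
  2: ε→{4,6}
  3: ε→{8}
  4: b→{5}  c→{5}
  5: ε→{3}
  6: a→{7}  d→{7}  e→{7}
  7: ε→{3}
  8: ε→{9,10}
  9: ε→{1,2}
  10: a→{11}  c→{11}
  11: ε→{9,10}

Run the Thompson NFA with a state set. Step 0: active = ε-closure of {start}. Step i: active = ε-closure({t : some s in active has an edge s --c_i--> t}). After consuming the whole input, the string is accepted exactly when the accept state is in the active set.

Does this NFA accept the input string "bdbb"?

start: ε-closure({0}) = {0,2,4,6}
'b' @ 1: {1,2,3,4,5,6,8,9,10}  [accepting]
'd' @ 2: {1,2,3,4,6,7,8,9,10}  [accepting]
'b' @ 3: {1,2,3,4,5,6,8,9,10}  [accepting]
'b' @ 4: {1,2,3,4,5,6,8,9,10}  [accepting]
after full input: {1,2,3,4,5,6,8,9,10}  (accept=1 in)

Answer: ACCEPT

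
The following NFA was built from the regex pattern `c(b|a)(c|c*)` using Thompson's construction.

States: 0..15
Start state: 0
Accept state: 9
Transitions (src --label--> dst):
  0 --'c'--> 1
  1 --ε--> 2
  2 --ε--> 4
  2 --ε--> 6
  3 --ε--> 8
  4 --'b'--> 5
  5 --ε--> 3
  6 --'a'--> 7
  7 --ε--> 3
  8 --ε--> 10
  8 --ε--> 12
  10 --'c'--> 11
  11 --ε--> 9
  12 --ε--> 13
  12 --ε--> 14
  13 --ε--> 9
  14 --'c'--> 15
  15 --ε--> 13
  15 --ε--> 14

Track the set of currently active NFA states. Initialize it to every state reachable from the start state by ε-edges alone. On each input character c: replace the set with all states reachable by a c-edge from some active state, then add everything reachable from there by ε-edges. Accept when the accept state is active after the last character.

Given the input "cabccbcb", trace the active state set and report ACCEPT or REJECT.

start: ε-closure({0}) = {0}
'c' @ 1: {1,2,4,6}
'a' @ 2: {3,7,8,9,10,12,13,14}  (accept∈set)
'b' @ 3: {}  — no active states
rest 'ccbcb' ignored (set empty)
end set {} — state 9 not in

Answer: REJECT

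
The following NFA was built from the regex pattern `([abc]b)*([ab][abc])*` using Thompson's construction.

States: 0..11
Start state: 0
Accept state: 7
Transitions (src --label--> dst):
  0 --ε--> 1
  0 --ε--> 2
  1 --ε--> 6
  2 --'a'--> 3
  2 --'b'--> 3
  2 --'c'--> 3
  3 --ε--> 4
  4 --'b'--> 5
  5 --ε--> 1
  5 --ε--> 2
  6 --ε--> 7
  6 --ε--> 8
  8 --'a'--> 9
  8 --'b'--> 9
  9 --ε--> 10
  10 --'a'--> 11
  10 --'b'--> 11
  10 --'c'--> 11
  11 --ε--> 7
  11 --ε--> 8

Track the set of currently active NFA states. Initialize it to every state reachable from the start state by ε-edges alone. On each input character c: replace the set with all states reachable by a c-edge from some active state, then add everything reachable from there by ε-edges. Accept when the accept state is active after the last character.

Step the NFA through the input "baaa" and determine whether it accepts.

Answer: ACCEPT

Trace:
initial (ε-close {0}): {0,1,2,6,7,8}
'b' @ 1: {3,4,9,10}
'a' @ 2: {7,8,11}  ✓accept
'a' @ 3: {9,10}
'a' @ 4: {7,8,11}  ✓accept
end set {7,8,11} — state 7 in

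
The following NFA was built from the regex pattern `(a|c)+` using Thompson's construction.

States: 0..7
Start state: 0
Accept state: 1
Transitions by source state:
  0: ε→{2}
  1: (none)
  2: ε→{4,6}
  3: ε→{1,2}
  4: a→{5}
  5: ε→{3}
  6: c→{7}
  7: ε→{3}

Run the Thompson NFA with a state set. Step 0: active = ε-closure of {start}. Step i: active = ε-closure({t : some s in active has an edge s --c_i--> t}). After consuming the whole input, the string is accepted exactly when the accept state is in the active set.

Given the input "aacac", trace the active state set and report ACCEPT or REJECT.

S₀ = ε-closure({0}) = {0,2,4,6}
'a' @ 1: {1,2,3,4,5,6}  [accepting]
'a' @ 2: {1,2,3,4,5,6}  [accepting]
'c' @ 3: {1,2,3,4,6,7}  [accepting]
'a' @ 4: {1,2,3,4,5,6}  [accepting]
'c' @ 5: {1,2,3,4,6,7}  [accepting]
end set {1,2,3,4,6,7} — state 1 in

Answer: ACCEPT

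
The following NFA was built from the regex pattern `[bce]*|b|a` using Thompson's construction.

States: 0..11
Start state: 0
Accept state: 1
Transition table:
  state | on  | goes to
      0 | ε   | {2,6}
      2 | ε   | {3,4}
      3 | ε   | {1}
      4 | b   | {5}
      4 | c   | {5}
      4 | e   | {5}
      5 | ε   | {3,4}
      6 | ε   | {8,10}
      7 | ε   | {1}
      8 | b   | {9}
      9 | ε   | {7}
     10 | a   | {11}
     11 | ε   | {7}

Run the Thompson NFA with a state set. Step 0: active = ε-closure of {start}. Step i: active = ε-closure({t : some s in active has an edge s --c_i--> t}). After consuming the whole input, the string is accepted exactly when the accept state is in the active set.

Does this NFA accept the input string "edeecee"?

Answer: REJECT

Derivation:
initial (ε-close {0}): {0,1,2,3,4,6,8,10}
'e' @ 1: {1,3,4,5}  [accepting]
'd' @ 2: {}  — state set empty
rest 'eecee' ignored (set empty)
after full input: {}  (accept=1 not in)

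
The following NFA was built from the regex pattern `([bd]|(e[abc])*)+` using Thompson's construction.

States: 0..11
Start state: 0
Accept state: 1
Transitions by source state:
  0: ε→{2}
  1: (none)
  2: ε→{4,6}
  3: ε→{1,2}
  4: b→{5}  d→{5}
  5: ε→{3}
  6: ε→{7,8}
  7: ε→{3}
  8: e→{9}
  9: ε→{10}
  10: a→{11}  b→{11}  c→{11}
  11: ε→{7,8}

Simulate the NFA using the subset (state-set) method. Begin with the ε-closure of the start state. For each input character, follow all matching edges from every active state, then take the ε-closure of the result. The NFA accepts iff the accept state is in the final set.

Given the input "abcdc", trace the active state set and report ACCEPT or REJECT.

Answer: REJECT

Trace:
initial (ε-close {0}): {0,1,2,3,4,6,7,8}
'a' @ 1: {}  — no active states
rest 'bcdc' ignored (set empty)
final: {}; accept 1 not in set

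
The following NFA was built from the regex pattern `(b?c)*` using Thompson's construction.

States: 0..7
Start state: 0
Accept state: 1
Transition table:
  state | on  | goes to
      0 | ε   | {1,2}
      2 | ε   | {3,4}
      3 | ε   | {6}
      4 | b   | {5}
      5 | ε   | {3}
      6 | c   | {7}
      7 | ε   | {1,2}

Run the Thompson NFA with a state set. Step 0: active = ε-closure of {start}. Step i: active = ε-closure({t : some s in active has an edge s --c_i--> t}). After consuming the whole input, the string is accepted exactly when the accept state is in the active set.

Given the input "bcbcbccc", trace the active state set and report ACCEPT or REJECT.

initial (ε-close {0}): {0,1,2,3,4,6}
'b' @ 1: {3,5,6}
'c' @ 2: {1,2,3,4,6,7}  [accepting]
'b' @ 3: {3,5,6}
'c' @ 4: {1,2,3,4,6,7}  [accepting]
'b' @ 5: {3,5,6}
'c' @ 6: {1,2,3,4,6,7}  [accepting]
'c' @ 7: {1,2,3,4,6,7}  [accepting]
'c' @ 8: {1,2,3,4,6,7}  [accepting]
final: {1,2,3,4,6,7}; accept 1 in set

Answer: ACCEPT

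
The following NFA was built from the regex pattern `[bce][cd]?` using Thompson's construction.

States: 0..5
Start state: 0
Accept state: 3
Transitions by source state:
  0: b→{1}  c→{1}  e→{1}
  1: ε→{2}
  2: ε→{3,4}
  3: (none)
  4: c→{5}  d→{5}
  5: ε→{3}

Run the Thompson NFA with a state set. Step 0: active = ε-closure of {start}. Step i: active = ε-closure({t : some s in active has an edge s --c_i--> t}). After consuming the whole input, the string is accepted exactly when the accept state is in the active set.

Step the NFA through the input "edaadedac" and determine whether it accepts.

Answer: REJECT

Trace:
initial (ε-close {0}): {0}
'e' @ 1: {1,2,3,4}  ✓accept
'd' @ 2: {3,5}  ✓accept
'a' @ 3: {}  — no active states
rest 'adedac' ignored (set empty)
final: {}; accept 3 not in set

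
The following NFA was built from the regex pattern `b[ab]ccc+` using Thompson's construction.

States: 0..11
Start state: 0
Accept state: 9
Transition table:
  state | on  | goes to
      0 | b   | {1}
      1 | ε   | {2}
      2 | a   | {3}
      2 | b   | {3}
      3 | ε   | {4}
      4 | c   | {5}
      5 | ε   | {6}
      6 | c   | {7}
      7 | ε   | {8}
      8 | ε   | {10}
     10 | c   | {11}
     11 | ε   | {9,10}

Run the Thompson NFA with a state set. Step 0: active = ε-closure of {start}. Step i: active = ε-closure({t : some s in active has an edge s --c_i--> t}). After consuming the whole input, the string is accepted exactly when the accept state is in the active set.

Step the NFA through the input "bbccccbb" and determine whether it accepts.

Answer: REJECT

Steps:
S₀ = ε-closure({0}) = {0}
'b' @ 1: {1,2}
'b' @ 2: {3,4}
'c' @ 3: {5,6}
'c' @ 4: {7,8,10}
'c' @ 5: {9,10,11}  [accepting]
'c' @ 6: {9,10,11}  [accepting]
'b' @ 7: {}  — state set empty
rest 'b' ignored (set empty)
final: {}; accept 9 not in set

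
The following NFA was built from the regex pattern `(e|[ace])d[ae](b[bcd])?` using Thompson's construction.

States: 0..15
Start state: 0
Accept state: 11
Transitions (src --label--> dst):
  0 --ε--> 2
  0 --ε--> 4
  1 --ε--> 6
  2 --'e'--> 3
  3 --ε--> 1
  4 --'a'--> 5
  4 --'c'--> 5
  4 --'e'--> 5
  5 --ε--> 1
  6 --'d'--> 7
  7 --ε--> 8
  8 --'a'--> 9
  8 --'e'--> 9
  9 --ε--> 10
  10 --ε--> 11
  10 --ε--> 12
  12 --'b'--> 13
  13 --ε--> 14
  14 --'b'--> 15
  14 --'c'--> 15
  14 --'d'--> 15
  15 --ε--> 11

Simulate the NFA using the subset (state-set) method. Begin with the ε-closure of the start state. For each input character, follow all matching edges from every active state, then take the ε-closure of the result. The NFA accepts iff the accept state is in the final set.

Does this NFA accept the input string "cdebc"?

initial (ε-close {0}): {0,2,4}
'c' @ 1: {1,5,6}
'd' @ 2: {7,8}
'e' @ 3: {9,10,11,12}  (accept∈set)
'b' @ 4: {13,14}
'c' @ 5: {11,15}  (accept∈set)
after full input: {11,15}  (accept=11 in)

Answer: ACCEPT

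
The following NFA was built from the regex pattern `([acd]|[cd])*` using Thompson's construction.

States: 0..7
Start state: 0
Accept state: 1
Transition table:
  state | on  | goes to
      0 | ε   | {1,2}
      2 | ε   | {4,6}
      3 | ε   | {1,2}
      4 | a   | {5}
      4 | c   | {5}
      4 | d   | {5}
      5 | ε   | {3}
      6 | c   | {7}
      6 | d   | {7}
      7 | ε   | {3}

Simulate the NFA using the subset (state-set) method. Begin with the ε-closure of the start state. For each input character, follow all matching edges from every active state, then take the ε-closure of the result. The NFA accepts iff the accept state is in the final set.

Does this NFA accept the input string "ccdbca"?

S₀ = ε-closure({0}) = {0,1,2,4,6}
'c' @ 1: {1,2,3,4,5,6,7}  ✓accept
'c' @ 2: {1,2,3,4,5,6,7}  ✓accept
'd' @ 3: {1,2,3,4,5,6,7}  ✓accept
'b' @ 4: {}  — dead — no transitions
rest 'ca' ignored (set empty)
final: {}; accept 1 not in set

Answer: REJECT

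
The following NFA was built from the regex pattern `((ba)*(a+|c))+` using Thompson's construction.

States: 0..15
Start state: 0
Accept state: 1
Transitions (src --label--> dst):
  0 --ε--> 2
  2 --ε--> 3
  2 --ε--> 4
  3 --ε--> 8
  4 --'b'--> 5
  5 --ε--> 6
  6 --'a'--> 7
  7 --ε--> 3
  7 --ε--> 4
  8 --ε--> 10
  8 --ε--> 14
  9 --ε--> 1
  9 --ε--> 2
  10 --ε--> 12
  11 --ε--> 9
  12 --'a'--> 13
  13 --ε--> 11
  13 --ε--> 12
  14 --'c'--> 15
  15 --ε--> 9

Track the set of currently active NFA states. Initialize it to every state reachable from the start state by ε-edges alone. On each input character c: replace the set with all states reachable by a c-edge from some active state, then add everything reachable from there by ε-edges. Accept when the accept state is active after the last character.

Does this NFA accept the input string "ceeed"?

S₀ = ε-closure({0}) = {0,2,3,4,8,10,12,14}
'c' @ 1: {1,2,3,4,8,9,10,12,14,15}  [accepting]
'e' @ 2: {}  — dead — no transitions
rest 'eed' ignored (set empty)
final: {}; accept 1 not in set

Answer: REJECT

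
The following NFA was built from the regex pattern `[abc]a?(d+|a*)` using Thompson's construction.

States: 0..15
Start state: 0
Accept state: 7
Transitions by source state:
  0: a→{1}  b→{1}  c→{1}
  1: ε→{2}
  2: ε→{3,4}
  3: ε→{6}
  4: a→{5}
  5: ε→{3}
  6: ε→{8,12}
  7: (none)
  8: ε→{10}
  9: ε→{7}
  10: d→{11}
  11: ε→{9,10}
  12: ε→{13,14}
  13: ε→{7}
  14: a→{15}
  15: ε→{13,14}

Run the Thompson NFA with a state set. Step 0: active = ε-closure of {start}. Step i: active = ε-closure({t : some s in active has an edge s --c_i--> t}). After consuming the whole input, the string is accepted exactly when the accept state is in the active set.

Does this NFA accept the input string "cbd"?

Answer: REJECT

Trace:
initial (ε-close {0}): {0}
'c' @ 1: {1,2,3,4,6,7,8,10,12,13,14}  [accepting]
'b' @ 2: {}  — state set empty
rest 'd' ignored (set empty)
end set {} — state 7 not in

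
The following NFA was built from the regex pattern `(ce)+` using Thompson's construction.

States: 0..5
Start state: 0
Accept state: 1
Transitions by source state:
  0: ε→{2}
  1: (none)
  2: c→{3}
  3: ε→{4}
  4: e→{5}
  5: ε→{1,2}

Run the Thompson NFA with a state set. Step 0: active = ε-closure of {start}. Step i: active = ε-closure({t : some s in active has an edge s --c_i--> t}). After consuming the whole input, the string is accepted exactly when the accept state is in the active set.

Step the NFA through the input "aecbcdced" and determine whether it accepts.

Answer: REJECT

Derivation:
initial (ε-close {0}): {0,2}
'a' @ 1: {}  — state set empty
rest 'ecbcdced' ignored (set empty)
final: {}; accept 1 not in set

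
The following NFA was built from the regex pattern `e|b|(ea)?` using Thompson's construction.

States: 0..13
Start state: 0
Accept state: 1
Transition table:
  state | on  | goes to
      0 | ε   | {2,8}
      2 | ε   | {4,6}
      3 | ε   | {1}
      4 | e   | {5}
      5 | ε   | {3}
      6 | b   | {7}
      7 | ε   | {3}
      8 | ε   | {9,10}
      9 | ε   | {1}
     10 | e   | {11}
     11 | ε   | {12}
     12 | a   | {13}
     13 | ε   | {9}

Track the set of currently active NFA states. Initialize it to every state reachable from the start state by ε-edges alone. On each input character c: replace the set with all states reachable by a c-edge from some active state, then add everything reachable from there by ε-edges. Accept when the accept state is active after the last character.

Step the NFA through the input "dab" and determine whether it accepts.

S₀ = ε-closure({0}) = {0,1,2,4,6,8,9,10}
'd' @ 1: {}  — state set empty
rest 'ab' ignored (set empty)
end set {} — state 1 not in

Answer: REJECT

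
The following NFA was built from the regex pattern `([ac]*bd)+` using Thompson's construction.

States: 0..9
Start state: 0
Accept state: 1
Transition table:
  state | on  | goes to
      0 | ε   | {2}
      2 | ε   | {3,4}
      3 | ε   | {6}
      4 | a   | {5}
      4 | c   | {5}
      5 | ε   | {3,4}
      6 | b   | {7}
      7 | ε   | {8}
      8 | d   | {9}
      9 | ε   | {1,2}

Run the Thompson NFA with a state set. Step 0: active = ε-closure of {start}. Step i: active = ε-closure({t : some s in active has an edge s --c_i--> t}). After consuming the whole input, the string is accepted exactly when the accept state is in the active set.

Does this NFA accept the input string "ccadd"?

S₀ = ε-closure({0}) = {0,2,3,4,6}
'c' @ 1: {3,4,5,6}
'c' @ 2: {3,4,5,6}
'a' @ 3: {3,4,5,6}
'd' @ 4: {}  — dead — no transitions
rest 'd' ignored (set empty)
final: {}; accept 1 not in set

Answer: REJECT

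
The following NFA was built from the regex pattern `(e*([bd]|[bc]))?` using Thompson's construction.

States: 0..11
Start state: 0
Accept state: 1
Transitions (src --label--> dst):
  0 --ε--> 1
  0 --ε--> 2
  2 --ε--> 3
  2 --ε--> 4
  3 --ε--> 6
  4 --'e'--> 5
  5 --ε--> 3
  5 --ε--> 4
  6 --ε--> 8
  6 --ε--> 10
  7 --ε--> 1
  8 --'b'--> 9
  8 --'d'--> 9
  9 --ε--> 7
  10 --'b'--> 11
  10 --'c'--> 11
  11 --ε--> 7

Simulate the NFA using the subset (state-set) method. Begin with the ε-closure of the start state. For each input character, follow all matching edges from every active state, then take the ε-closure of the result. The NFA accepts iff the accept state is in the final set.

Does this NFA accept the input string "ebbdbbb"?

initial (ε-close {0}): {0,1,2,3,4,6,8,10}
'e' @ 1: {3,4,5,6,8,10}
'b' @ 2: {1,7,9,11}  ✓accept
'b' @ 3: {}  — no active states
rest 'dbbb' ignored (set empty)
final: {}; accept 1 not in set

Answer: REJECT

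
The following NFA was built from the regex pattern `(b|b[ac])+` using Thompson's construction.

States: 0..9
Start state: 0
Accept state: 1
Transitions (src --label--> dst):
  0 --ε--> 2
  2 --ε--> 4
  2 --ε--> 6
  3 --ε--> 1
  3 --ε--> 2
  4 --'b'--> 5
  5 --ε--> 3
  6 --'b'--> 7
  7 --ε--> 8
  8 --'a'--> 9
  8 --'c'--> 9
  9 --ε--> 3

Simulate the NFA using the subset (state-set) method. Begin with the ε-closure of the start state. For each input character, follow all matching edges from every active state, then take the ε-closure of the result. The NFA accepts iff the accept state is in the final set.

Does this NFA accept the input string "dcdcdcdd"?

Answer: REJECT

Trace:
start: ε-closure({0}) = {0,2,4,6}
'd' @ 1: {}  — no active states
rest 'cdcdcdd' ignored (set empty)
end set {} — state 1 not in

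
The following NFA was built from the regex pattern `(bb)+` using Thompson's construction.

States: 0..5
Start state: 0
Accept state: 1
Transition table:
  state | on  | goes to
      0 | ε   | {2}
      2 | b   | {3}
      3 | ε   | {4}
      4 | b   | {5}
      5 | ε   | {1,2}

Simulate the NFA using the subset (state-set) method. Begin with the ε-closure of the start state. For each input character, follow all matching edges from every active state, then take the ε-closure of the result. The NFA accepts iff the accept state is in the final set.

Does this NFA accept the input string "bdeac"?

S₀ = ε-closure({0}) = {0,2}
'b' @ 1: {3,4}
'd' @ 2: {}  — no active states
rest 'eac' ignored (set empty)
after full input: {}  (accept=1 not in)

Answer: REJECT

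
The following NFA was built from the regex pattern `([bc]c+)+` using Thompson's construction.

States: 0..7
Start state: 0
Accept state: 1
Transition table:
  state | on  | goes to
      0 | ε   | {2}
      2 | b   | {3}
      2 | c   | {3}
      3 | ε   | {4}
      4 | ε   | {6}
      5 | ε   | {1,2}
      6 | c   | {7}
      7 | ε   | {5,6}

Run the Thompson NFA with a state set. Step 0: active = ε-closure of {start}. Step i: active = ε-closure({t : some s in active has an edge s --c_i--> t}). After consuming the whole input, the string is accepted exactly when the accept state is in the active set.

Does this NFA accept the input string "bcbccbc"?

start: ε-closure({0}) = {0,2}
'b' @ 1: {3,4,6}
'c' @ 2: {1,2,5,6,7}  ✓accept
'b' @ 3: {3,4,6}
'c' @ 4: {1,2,5,6,7}  ✓accept
'c' @ 5: {1,2,3,4,5,6,7}  ✓accept
'b' @ 6: {3,4,6}
'c' @ 7: {1,2,5,6,7}  ✓accept
after full input: {1,2,5,6,7}  (accept=1 in)

Answer: ACCEPT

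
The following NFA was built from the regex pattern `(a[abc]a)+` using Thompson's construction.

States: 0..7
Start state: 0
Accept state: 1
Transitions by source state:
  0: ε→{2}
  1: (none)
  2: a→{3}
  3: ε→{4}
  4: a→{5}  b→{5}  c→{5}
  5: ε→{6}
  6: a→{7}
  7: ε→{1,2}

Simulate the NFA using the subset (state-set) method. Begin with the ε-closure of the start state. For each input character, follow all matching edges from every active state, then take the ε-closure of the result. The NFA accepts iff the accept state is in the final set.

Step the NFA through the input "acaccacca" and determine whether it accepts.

Answer: REJECT

Trace:
initial (ε-close {0}): {0,2}
'a' @ 1: {3,4}
'c' @ 2: {5,6}
'a' @ 3: {1,2,7}  ✓accept
'c' @ 4: {}  — dead — no transitions
rest 'cacca' ignored (set empty)
end set {} — state 1 not in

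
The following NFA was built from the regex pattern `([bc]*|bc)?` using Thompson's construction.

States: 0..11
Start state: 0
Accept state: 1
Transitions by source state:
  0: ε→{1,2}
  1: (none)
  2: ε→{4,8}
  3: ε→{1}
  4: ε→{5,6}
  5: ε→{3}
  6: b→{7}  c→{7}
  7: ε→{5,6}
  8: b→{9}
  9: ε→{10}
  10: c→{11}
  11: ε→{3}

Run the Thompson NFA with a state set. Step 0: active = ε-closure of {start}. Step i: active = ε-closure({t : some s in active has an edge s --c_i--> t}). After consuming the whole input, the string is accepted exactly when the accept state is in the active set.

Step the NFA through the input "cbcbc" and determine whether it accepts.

S₀ = ε-closure({0}) = {0,1,2,3,4,5,6,8}
'c' @ 1: {1,3,5,6,7}  (accept∈set)
'b' @ 2: {1,3,5,6,7}  (accept∈set)
'c' @ 3: {1,3,5,6,7}  (accept∈set)
'b' @ 4: {1,3,5,6,7}  (accept∈set)
'c' @ 5: {1,3,5,6,7}  (accept∈set)
end set {1,3,5,6,7} — state 1 in

Answer: ACCEPT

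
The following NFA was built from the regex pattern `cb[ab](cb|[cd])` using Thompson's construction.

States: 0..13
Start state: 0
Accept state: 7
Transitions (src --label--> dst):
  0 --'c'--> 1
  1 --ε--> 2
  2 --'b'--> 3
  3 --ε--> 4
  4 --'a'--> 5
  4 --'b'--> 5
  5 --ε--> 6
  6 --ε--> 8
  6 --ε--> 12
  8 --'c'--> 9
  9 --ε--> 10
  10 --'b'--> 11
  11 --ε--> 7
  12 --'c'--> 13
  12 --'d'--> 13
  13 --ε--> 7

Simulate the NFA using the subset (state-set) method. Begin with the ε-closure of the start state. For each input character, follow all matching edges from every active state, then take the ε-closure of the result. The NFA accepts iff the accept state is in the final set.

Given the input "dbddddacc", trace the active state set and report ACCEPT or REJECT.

Answer: REJECT

Trace:
start: ε-closure({0}) = {0}
'd' @ 1: {}  — state set empty
rest 'bddddacc' ignored (set empty)
after full input: {}  (accept=7 not in)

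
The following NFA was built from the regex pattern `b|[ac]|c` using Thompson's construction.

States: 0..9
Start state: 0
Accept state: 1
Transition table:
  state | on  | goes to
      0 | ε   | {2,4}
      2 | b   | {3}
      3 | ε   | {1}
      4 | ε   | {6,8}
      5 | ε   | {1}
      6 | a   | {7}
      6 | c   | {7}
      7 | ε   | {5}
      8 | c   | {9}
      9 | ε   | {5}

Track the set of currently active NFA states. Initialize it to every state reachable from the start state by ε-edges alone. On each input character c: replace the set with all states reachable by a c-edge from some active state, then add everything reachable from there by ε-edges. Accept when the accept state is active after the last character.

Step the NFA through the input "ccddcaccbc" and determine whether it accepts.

Answer: REJECT

Derivation:
initial (ε-close {0}): {0,2,4,6,8}
'c' @ 1: {1,5,7,9}  (accept∈set)
'c' @ 2: {}  — no active states
rest 'ddcaccbc' ignored (set empty)
end set {} — state 1 not in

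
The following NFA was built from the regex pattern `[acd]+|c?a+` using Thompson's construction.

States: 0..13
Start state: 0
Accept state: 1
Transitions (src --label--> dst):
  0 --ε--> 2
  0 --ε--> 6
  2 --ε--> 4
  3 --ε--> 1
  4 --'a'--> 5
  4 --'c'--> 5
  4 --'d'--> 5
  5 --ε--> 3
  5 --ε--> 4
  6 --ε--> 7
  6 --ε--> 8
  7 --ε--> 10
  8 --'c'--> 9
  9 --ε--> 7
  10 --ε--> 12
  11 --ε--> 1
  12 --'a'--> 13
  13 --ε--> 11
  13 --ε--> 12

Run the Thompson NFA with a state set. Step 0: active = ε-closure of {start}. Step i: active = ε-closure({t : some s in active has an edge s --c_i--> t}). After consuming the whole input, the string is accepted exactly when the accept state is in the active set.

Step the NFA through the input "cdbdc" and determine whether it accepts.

Answer: REJECT

Trace:
start: ε-closure({0}) = {0,2,4,6,7,8,10,12}
'c' @ 1: {1,3,4,5,7,9,10,12}  ✓accept
'd' @ 2: {1,3,4,5}  ✓accept
'b' @ 3: {}  — state set empty
rest 'dc' ignored (set empty)
after full input: {}  (accept=1 not in)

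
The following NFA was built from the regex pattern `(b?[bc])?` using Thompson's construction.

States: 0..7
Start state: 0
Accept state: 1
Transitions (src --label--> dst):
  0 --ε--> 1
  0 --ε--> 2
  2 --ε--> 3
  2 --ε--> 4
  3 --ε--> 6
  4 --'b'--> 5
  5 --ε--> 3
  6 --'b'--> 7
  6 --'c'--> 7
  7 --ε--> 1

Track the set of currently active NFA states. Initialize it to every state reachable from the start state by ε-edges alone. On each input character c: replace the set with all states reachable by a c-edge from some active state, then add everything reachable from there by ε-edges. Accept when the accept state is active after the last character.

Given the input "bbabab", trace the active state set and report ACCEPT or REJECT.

Answer: REJECT

Steps:
S₀ = ε-closure({0}) = {0,1,2,3,4,6}
'b' @ 1: {1,3,5,6,7}  ✓accept
'b' @ 2: {1,7}  ✓accept
'a' @ 3: {}  — no active states
rest 'bab' ignored (set empty)
after full input: {}  (accept=1 not in)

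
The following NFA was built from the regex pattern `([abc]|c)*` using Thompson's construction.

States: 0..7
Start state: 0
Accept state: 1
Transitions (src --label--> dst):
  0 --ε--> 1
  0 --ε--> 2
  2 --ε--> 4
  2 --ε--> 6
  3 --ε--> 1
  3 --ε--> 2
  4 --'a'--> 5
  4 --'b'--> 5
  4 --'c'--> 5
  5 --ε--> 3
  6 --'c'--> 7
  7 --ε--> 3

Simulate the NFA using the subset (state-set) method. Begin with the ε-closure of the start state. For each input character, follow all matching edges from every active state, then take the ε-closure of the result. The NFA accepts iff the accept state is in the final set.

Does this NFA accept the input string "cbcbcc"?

Answer: ACCEPT

Derivation:
S₀ = ε-closure({0}) = {0,1,2,4,6}
'c' @ 1: {1,2,3,4,5,6,7}  [accepting]
'b' @ 2: {1,2,3,4,5,6}  [accepting]
'c' @ 3: {1,2,3,4,5,6,7}  [accepting]
'b' @ 4: {1,2,3,4,5,6}  [accepting]
'c' @ 5: {1,2,3,4,5,6,7}  [accepting]
'c' @ 6: {1,2,3,4,5,6,7}  [accepting]
end set {1,2,3,4,5,6,7} — state 1 in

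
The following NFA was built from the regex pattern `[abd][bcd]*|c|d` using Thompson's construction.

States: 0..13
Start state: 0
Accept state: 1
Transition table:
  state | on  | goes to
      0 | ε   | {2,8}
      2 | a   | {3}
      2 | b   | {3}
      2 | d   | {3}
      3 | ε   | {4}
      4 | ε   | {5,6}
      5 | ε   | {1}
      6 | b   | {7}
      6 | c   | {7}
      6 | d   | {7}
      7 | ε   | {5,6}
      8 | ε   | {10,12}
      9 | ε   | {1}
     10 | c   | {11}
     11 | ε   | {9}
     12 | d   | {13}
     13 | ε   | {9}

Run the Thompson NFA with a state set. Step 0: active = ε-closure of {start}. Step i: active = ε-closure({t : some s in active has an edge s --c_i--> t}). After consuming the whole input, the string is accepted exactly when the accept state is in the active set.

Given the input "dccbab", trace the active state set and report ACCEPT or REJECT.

Answer: REJECT

Derivation:
initial (ε-close {0}): {0,2,8,10,12}
'd' @ 1: {1,3,4,5,6,9,13}  [accepting]
'c' @ 2: {1,5,6,7}  [accepting]
'c' @ 3: {1,5,6,7}  [accepting]
'b' @ 4: {1,5,6,7}  [accepting]
'a' @ 5: {}  — dead — no transitions
rest 'b' ignored (set empty)
after full input: {}  (accept=1 not in)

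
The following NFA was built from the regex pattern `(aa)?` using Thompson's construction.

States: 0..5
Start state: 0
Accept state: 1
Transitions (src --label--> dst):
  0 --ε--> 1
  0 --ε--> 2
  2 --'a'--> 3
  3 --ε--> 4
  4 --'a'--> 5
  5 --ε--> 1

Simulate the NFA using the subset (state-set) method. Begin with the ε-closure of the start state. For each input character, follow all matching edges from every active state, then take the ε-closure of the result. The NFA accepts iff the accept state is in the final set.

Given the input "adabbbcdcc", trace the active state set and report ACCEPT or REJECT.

start: ε-closure({0}) = {0,1,2}
'a' @ 1: {3,4}
'd' @ 2: {}  — dead — no transitions
rest 'abbbcdcc' ignored (set empty)
end set {} — state 1 not in

Answer: REJECT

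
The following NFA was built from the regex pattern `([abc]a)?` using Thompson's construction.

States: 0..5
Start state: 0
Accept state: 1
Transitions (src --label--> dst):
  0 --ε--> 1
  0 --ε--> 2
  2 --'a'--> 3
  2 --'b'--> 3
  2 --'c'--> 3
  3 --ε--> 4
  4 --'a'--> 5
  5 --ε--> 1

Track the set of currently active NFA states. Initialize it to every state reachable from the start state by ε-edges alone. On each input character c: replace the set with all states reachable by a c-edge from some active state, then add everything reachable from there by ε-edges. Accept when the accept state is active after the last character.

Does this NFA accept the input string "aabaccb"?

Answer: REJECT

Steps:
initial (ε-close {0}): {0,1,2}
'a' @ 1: {3,4}
'a' @ 2: {1,5}  [accepting]
'b' @ 3: {}  — state set empty
rest 'accb' ignored (set empty)
end set {} — state 1 not in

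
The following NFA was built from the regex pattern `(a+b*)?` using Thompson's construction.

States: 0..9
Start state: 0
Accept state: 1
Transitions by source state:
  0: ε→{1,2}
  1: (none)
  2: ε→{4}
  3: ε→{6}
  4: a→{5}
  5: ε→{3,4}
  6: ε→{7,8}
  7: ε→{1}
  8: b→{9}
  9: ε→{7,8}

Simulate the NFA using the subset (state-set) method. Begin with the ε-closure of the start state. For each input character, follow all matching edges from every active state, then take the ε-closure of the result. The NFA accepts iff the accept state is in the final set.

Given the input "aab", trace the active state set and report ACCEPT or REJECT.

Answer: ACCEPT

Trace:
S₀ = ε-closure({0}) = {0,1,2,4}
'a' @ 1: {1,3,4,5,6,7,8}  (accept∈set)
'a' @ 2: {1,3,4,5,6,7,8}  (accept∈set)
'b' @ 3: {1,7,8,9}  (accept∈set)
final: {1,7,8,9}; accept 1 in set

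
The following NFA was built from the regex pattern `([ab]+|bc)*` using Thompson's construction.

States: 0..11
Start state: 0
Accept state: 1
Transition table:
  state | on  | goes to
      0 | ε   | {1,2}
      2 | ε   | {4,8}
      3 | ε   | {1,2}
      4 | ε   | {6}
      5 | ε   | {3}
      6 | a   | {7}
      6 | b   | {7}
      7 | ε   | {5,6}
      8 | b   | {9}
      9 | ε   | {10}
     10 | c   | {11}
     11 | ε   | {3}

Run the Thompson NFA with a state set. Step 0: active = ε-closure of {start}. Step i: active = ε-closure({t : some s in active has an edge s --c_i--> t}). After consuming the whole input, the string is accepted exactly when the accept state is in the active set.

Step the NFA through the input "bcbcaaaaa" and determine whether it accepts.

start: ε-closure({0}) = {0,1,2,4,6,8}
'b' @ 1: {1,2,3,4,5,6,7,8,9,10}  (accept∈set)
'c' @ 2: {1,2,3,4,6,8,11}  (accept∈set)
'b' @ 3: {1,2,3,4,5,6,7,8,9,10}  (accept∈set)
'c' @ 4: {1,2,3,4,6,8,11}  (accept∈set)
'a' @ 5: {1,2,3,4,5,6,7,8}  (accept∈set)
'a' @ 6: {1,2,3,4,5,6,7,8}  (accept∈set)
'a' @ 7: {1,2,3,4,5,6,7,8}  (accept∈set)
'a' @ 8: {1,2,3,4,5,6,7,8}  (accept∈set)
'a' @ 9: {1,2,3,4,5,6,7,8}  (accept∈set)
final: {1,2,3,4,5,6,7,8}; accept 1 in set

Answer: ACCEPT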